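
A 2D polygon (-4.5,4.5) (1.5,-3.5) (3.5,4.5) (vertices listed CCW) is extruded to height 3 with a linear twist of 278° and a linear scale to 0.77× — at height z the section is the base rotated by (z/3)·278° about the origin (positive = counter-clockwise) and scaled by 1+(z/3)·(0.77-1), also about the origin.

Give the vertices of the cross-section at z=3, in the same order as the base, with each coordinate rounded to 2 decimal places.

t = z/height = 3/3 = 1
s = 1 + (scale-1)·z/height = 1 + (0.77-1)·3/3 = 0.770000
θ = twist·z/height = 278°·3/3 = 278.0000° = 4.852015 rad
cos θ = 0.139173, sin θ = -0.990268 (intermediates below are computed at full precision and shown rounded to 5 d.p.)
v1: (-4.5,4.5) → rotate → (3.82993,5.08249) → ×s → (2.94904,3.91351) → (2.95,3.91)
v2: (1.5,-3.5) → rotate → (-3.25718,-1.97251) → ×s → (-2.50803,-1.51883) → (-2.51,-1.52)
v3: (3.5,4.5) → rotate → (4.94331,-2.83966) → ×s → (3.80635,-2.18654) → (3.81,-2.19)

Cross-section at z=3: (2.95,3.91) (-2.51,-1.52) (3.81,-2.19)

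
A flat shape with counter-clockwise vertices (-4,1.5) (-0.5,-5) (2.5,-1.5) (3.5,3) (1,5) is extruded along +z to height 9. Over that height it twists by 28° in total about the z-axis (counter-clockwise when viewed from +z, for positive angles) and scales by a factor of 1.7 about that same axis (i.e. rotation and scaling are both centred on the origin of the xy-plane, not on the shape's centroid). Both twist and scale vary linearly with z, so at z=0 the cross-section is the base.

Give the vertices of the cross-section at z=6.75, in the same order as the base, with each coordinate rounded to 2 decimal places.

Cross-section at z=6.75: (-6.51,-0.05) (2.02,-7.39) (4.38,-0.77) (3.34,6.18) (-1.31,7.67)

t = z/height = 6.75/9 = 0.75
s = 1 + (scale-1)·z/height = 1 + (1.7-1)·6.75/9 = 1.525000
θ = twist·z/height = 28°·6.75/9 = 21.0000° = 0.366519 rad
cos θ = 0.933580, sin θ = 0.358368 (intermediates below are computed at full precision and shown rounded to 5 d.p.)
v1: (-4,1.5) → rotate → (-4.27187,-0.03310) → ×s → (-6.51461,-0.05048) → (-6.51,-0.05)
v2: (-0.5,-5) → rotate → (1.32505,-4.84709) → ×s → (2.02070,-7.39181) → (2.02,-7.39)
v3: (2.5,-1.5) → rotate → (2.87150,-0.50445) → ×s → (4.37904,-0.76929) → (4.38,-0.77)
v4: (3.5,3) → rotate → (2.19243,4.05503) → ×s → (3.34345,6.18392) → (3.34,6.18)
v5: (1,5) → rotate → (-0.85826,5.02627) → ×s → (-1.30885,7.66506) → (-1.31,7.67)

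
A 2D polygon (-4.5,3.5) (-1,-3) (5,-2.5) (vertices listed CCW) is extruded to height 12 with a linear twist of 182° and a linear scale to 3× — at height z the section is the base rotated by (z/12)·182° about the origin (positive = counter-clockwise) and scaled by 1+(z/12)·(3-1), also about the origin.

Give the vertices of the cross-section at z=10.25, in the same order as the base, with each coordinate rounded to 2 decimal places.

Cross-section at z=10.25: (7.15,-13.68) (5.84,6.27) (-9.51,11.78)

t = z/height = 10.25/12 = 0.854167
s = 1 + (scale-1)·z/height = 1 + (3-1)·10.25/12 = 2.708333
θ = twist·z/height = 182°·10.25/12 = 155.4583° = 2.713260 rad
cos θ = -0.909659, sin θ = 0.415355 (intermediates below are computed at full precision and shown rounded to 5 d.p.)
v1: (-4.5,3.5) → rotate → (2.63973,-5.05291) → ×s → (7.14926,-13.68495) → (7.15,-13.68)
v2: (-1,-3) → rotate → (2.15572,2.31362) → ×s → (5.83842,6.26606) → (5.84,6.27)
v3: (5,-2.5) → rotate → (-3.50991,4.35092) → ×s → (-9.50601,11.78375) → (-9.51,11.78)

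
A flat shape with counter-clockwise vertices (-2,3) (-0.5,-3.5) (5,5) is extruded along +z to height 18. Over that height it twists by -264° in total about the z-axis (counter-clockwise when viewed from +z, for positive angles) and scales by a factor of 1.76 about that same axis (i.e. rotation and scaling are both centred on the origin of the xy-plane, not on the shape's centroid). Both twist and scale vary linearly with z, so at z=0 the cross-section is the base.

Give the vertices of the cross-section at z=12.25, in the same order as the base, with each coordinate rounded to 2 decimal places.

Cross-section at z=12.25: (3.06,-4.53) (0.73,5.31) (-7.54,-7.63)

t = z/height = 12.25/18 = 0.680556
s = 1 + (scale-1)·z/height = 1 + (1.76-1)·12.25/18 = 1.517222
θ = twist·z/height = -264°·12.25/18 = -179.6667° = -3.135775 rad
cos θ = -0.999983, sin θ = -0.005818 (intermediates below are computed at full precision and shown rounded to 5 d.p.)
v1: (-2,3) → rotate → (2.01742,-2.98831) → ×s → (3.06087,-4.53394) → (3.06,-4.53)
v2: (-0.5,-3.5) → rotate → (0.47963,3.50285) → ×s → (0.72770,5.31460) → (0.73,5.31)
v3: (5,5) → rotate → (-4.97083,-5.02900) → ×s → (-7.54185,-7.63012) → (-7.54,-7.63)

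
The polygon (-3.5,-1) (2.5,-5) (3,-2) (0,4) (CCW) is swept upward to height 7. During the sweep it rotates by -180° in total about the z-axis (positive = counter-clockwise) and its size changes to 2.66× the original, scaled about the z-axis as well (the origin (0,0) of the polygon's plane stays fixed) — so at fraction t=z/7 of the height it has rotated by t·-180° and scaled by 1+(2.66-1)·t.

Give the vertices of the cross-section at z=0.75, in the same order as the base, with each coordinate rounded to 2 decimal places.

Cross-section at z=0.75: (-4.28,0.25) (0.83,-6.53) (2.56,-3.39) (1.56,4.45)

t = z/height = 0.75/7 = 0.107143
s = 1 + (scale-1)·z/height = 1 + (2.66-1)·0.75/7 = 1.177857
θ = twist·z/height = -180°·0.75/7 = -19.2857° = -0.336599 rad
cos θ = 0.943883, sin θ = -0.330279 (intermediates below are computed at full precision and shown rounded to 5 d.p.)
v1: (-3.5,-1) → rotate → (-3.63387,0.21209) → ×s → (-4.28018,0.24982) → (-4.28,0.25)
v2: (2.5,-5) → rotate → (0.70831,-5.54511) → ×s → (0.83429,-6.53135) → (0.83,-6.53)
v3: (3,-2) → rotate → (2.17109,-2.87860) → ×s → (2.55724,-3.39058) → (2.56,-3.39)
v4: (0,4) → rotate → (1.32112,3.77553) → ×s → (1.55609,4.44704) → (1.56,4.45)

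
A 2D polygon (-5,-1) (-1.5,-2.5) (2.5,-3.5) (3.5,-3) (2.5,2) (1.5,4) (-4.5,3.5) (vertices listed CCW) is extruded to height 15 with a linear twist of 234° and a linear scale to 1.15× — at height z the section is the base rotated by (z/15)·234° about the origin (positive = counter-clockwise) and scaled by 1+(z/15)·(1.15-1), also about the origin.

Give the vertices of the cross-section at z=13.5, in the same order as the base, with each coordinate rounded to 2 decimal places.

t = z/height = 13.5/15 = 0.9
s = 1 + (scale-1)·z/height = 1 + (1.15-1)·13.5/15 = 1.135000
θ = twist·z/height = 234°·13.5/15 = 210.6000° = 3.675663 rad
cos θ = -0.860742, sin θ = -0.509041 (intermediates below are computed at full precision and shown rounded to 5 d.p.)
v1: (-5,-1) → rotate → (3.79467,3.40595) → ×s → (4.30695,3.86575) → (4.31,3.87)
v2: (-1.5,-2.5) → rotate → (0.01851,2.91542) → ×s → (0.02101,3.30900) → (0.02,3.31)
v3: (2.5,-3.5) → rotate → (-3.93350,1.73999) → ×s → (-4.46452,1.97489) → (-4.46,1.97)
v4: (3.5,-3) → rotate → (-4.53972,0.80058) → ×s → (-5.15258,0.90866) → (-5.15,0.91)
v5: (2.5,2) → rotate → (-1.13377,-2.99409) → ×s → (-1.28683,-3.39829) → (-1.29,-3.40)
v6: (1.5,4) → rotate → (0.74505,-4.20653) → ×s → (0.84563,-4.77441) → (0.85,-4.77)
v7: (-4.5,3.5) → rotate → (5.65498,-0.72191) → ×s → (6.41841,-0.81937) → (6.42,-0.82)

Cross-section at z=13.5: (4.31,3.87) (0.02,3.31) (-4.46,1.97) (-5.15,0.91) (-1.29,-3.40) (0.85,-4.77) (6.42,-0.82)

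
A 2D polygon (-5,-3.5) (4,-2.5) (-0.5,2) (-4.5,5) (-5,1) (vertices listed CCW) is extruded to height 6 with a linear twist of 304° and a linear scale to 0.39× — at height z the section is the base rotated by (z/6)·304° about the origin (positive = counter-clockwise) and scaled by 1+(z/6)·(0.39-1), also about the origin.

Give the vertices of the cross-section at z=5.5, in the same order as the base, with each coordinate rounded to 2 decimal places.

Cross-section at z=5.5: (-1.86,1.95) (-0.82,-1.91) (0.84,0.35) (1.88,2.29) (0.10,2.25)

t = z/height = 5.5/6 = 0.916667
s = 1 + (scale-1)·z/height = 1 + (0.39-1)·5.5/6 = 0.440833
θ = twist·z/height = 304°·5.5/6 = 278.6667° = 4.863651 rad
cos θ = 0.150686, sin θ = -0.988582 (intermediates below are computed at full precision and shown rounded to 5 d.p.)
v1: (-5,-3.5) → rotate → (-4.21346,4.41551) → ×s → (-1.85744,1.94650) → (-1.86,1.95)
v2: (4,-2.5) → rotate → (-1.86871,-4.33104) → ×s → (-0.82379,-1.90927) → (-0.82,-1.91)
v3: (-0.5,2) → rotate → (1.90182,0.79566) → ×s → (0.83839,0.35075) → (0.84,0.35)
v4: (-4.5,5) → rotate → (4.26482,5.20205) → ×s → (1.88008,2.29324) → (1.88,2.29)
v5: (-5,1) → rotate → (0.23515,5.09359) → ×s → (0.10366,2.24543) → (0.10,2.25)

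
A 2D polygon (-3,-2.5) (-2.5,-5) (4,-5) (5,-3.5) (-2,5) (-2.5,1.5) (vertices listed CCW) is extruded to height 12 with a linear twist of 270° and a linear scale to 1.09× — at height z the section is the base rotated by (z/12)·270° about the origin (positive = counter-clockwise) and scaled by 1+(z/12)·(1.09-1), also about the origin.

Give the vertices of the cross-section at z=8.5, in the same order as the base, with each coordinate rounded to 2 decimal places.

Cross-section at z=8.5: (2.61,3.23) (1.57,5.74) (-5.21,4.39) (-5.94,2.61) (3.12,-4.80) (2.92,-1.05)

t = z/height = 8.5/12 = 0.708333
s = 1 + (scale-1)·z/height = 1 + (1.09-1)·8.5/12 = 1.063750
θ = twist·z/height = 270°·8.5/12 = 191.2500° = 3.337942 rad
cos θ = -0.980785, sin θ = -0.195090 (intermediates below are computed at full precision and shown rounded to 5 d.p.)
v1: (-3,-2.5) → rotate → (2.45463,3.03723) → ×s → (2.61111,3.23086) → (2.61,3.23)
v2: (-2.5,-5) → rotate → (1.47651,5.39165) → ×s → (1.57064,5.73537) → (1.57,5.74)
v3: (4,-5) → rotate → (-4.89859,4.12357) → ×s → (-5.21088,4.38644) → (-5.21,4.39)
v4: (5,-3.5) → rotate → (-5.58674,2.45730) → ×s → (-5.94290,2.61395) → (-5.94,2.61)
v5: (-2,5) → rotate → (2.93702,-4.51375) → ×s → (3.12426,-4.80150) → (3.12,-4.80)
v6: (-2.5,1.5) → rotate → (2.74460,-0.98345) → ×s → (2.91957,-1.04615) → (2.92,-1.05)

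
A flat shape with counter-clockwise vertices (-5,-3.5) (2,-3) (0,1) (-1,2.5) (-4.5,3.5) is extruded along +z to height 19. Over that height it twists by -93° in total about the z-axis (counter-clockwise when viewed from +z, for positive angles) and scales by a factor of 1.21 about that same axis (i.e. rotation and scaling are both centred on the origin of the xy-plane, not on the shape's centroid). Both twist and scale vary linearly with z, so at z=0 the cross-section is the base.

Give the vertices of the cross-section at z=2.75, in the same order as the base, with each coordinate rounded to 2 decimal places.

t = z/height = 2.75/19 = 0.144737
s = 1 + (scale-1)·z/height = 1 + (1.21-1)·2.75/19 = 1.030395
θ = twist·z/height = -93°·2.75/19 = -13.4605° = -0.234931 rad
cos θ = 0.972531, sin θ = -0.232775 (intermediates below are computed at full precision and shown rounded to 5 d.p.)
v1: (-5,-3.5) → rotate → (-5.67737,-2.23998) → ×s → (-5.84993,-2.30806) → (-5.85,-2.31)
v2: (2,-3) → rotate → (1.24673,-3.38314) → ×s → (1.28463,-3.48597) → (1.28,-3.49)
v3: (0,1) → rotate → (0.23278,0.97253) → ×s → (0.23985,1.00209) → (0.24,1.00)
v4: (-1,2.5) → rotate → (-0.39059,2.66410) → ×s → (-0.40246,2.74508) → (-0.40,2.75)
v5: (-4.5,3.5) → rotate → (-3.56167,4.45135) → ×s → (-3.66993,4.58664) → (-3.67,4.59)

Cross-section at z=2.75: (-5.85,-2.31) (1.28,-3.49) (0.24,1.00) (-0.40,2.75) (-3.67,4.59)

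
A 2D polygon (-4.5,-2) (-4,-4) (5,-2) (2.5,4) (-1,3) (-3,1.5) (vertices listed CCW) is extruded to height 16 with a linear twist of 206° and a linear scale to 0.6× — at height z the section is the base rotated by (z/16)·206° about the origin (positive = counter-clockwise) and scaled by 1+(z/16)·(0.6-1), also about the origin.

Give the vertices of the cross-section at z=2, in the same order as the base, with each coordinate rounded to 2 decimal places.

Cross-section at z=2: (-3.03,-3.57) (-1.77,-5.07) (5.10,0.35) (0.49,4.45) (-2.09,2.15) (-3.19,0.05)

t = z/height = 2/16 = 0.125
s = 1 + (scale-1)·z/height = 1 + (0.6-1)·2/16 = 0.950000
θ = twist·z/height = 206°·2/16 = 25.7500° = 0.449422 rad
cos θ = 0.900698, sin θ = 0.434445 (intermediates below are computed at full precision and shown rounded to 5 d.p.)
v1: (-4.5,-2) → rotate → (-3.18425,-3.75640) → ×s → (-3.02504,-3.56858) → (-3.03,-3.57)
v2: (-4,-4) → rotate → (-1.86501,-5.34057) → ×s → (-1.77176,-5.07355) → (-1.77,-5.07)
v3: (5,-2) → rotate → (5.37238,0.37083) → ×s → (5.10376,0.35229) → (5.10,0.35)
v4: (2.5,4) → rotate → (0.51396,4.68891) → ×s → (0.48827,4.45446) → (0.49,4.45)
v5: (-1,3) → rotate → (-2.20403,2.26765) → ×s → (-2.09383,2.15427) → (-2.09,2.15)
v6: (-3,1.5) → rotate → (-3.35376,0.04771) → ×s → (-3.18607,0.04533) → (-3.19,0.05)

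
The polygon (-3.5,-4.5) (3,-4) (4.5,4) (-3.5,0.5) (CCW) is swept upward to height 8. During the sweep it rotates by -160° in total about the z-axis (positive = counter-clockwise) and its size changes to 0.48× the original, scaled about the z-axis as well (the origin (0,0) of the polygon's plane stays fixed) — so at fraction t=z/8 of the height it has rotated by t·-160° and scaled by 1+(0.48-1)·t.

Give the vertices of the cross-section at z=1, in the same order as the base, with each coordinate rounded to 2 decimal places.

t = z/height = 1/8 = 0.125
s = 1 + (scale-1)·z/height = 1 + (0.48-1)·1/8 = 0.935000
θ = twist·z/height = -160°·1/8 = -20.0000° = -0.349066 rad
cos θ = 0.939693, sin θ = -0.342020 (intermediates below are computed at full precision and shown rounded to 5 d.p.)
v1: (-3.5,-4.5) → rotate → (-4.82801,-3.03155) → ×s → (-4.51419,-2.83450) → (-4.51,-2.83)
v2: (3,-4) → rotate → (1.45100,-4.78483) → ×s → (1.35668,-4.47382) → (1.36,-4.47)
v3: (4.5,4) → rotate → (5.59670,2.21968) → ×s → (5.23291,2.07540) → (5.23,2.08)
v4: (-3.5,0.5) → rotate → (-3.11791,1.66692) → ×s → (-2.91525,1.55857) → (-2.92,1.56)

Cross-section at z=1: (-4.51,-2.83) (1.36,-4.47) (5.23,2.08) (-2.92,1.56)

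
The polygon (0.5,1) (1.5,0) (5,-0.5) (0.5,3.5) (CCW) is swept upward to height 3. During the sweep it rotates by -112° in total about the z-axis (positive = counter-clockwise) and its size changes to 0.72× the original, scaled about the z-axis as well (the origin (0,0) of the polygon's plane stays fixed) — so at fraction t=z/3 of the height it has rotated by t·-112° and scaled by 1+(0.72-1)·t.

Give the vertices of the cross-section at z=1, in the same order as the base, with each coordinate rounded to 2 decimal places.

Cross-section at z=1: (0.91,0.45) (1.08,-0.82) (3.33,-3.11) (2.28,2.25)

t = z/height = 1/3 = 0.333333
s = 1 + (scale-1)·z/height = 1 + (0.72-1)·1/3 = 0.906667
θ = twist·z/height = -112°·1/3 = -37.3333° = -0.651590 rad
cos θ = 0.795121, sin θ = -0.606451 (intermediates below are computed at full precision and shown rounded to 5 d.p.)
v1: (0.5,1) → rotate → (1.00401,0.49190) → ×s → (0.91030,0.44599) → (0.91,0.45)
v2: (1.5,0) → rotate → (1.19268,-0.90968) → ×s → (1.08136,-0.82477) → (1.08,-0.82)
v3: (5,-0.5) → rotate → (3.67238,-3.42982) → ×s → (3.32962,-3.10970) → (3.33,-3.11)
v4: (0.5,3.5) → rotate → (2.52014,2.47970) → ×s → (2.28493,2.24826) → (2.28,2.25)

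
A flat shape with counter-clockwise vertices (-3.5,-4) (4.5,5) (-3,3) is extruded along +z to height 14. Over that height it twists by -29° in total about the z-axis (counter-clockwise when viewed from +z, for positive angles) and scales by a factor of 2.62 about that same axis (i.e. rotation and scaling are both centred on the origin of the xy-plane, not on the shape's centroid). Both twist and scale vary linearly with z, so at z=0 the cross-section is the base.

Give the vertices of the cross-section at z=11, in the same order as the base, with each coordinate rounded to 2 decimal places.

t = z/height = 11/14 = 0.785714
s = 1 + (scale-1)·z/height = 1 + (2.62-1)·11/14 = 2.272857
θ = twist·z/height = -29°·11/14 = -22.7857° = -0.397686 rad
cos θ = 0.921960, sin θ = -0.387286 (intermediates below are computed at full precision and shown rounded to 5 d.p.)
v1: (-3.5,-4) → rotate → (-4.77600,-2.33234) → ×s → (-10.85517,-5.30107) → (-10.86,-5.30)
v2: (4.5,5) → rotate → (6.08525,2.86701) → ×s → (13.83090,6.51631) → (13.83,6.52)
v3: (-3,3) → rotate → (-1.60402,3.92774) → ×s → (-3.64571,8.92718) → (-3.65,8.93)

Cross-section at z=11: (-10.86,-5.30) (13.83,6.52) (-3.65,8.93)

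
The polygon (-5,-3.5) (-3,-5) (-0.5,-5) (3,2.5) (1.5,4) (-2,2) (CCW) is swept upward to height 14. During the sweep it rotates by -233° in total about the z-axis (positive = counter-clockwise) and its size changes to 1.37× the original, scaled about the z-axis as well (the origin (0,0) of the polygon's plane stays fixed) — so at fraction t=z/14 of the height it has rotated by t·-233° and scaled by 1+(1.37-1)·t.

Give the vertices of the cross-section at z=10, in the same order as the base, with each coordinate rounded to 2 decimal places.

t = z/height = 10/14 = 0.714286
s = 1 + (scale-1)·z/height = 1 + (1.37-1)·10/14 = 1.264286
θ = twist·z/height = -233°·10/14 = -166.4286° = -2.904727 rad
cos θ = -0.972078, sin θ = -0.234657 (intermediates below are computed at full precision and shown rounded to 5 d.p.)
v1: (-5,-3.5) → rotate → (4.03909,4.57556) → ×s → (5.10656,5.78482) → (5.11,5.78)
v2: (-3,-5) → rotate → (1.74295,5.56436) → ×s → (2.20358,7.03494) → (2.20,7.03)
v3: (-0.5,-5) → rotate → (-0.68725,4.97772) → ×s → (-0.86888,6.29326) → (-0.87,6.29)
v4: (3,2.5) → rotate → (-2.32959,-3.13417) → ×s → (-2.94527,-3.96248) → (-2.95,-3.96)
v5: (1.5,4) → rotate → (-0.51949,-4.24030) → ×s → (-0.65678,-5.36095) → (-0.66,-5.36)
v6: (-2,2) → rotate → (2.41347,-1.47484) → ×s → (3.05132,-1.86462) → (3.05,-1.86)

Cross-section at z=10: (5.11,5.78) (2.20,7.03) (-0.87,6.29) (-2.95,-3.96) (-0.66,-5.36) (3.05,-1.86)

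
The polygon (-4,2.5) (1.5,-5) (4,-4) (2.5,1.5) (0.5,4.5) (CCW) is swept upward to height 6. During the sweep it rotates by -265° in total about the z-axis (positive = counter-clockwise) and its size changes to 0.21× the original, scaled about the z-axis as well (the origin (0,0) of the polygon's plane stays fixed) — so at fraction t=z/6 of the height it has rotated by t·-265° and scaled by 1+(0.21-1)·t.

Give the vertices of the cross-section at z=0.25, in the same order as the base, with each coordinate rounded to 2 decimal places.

Cross-section at z=0.25: (-3.33,3.11) (0.50,-5.02) (3.06,-4.54) (2.65,0.96) (1.31,4.18)

t = z/height = 0.25/6 = 0.0416667
s = 1 + (scale-1)·z/height = 1 + (0.21-1)·0.25/6 = 0.967083
θ = twist·z/height = -265°·0.25/6 = -11.0417° = -0.192713 rad
cos θ = 0.981488, sin θ = -0.191523 (intermediates below are computed at full precision and shown rounded to 5 d.p.)
v1: (-4,2.5) → rotate → (-3.44715,3.21981) → ×s → (-3.33368,3.11383) → (-3.33,3.11)
v2: (1.5,-5) → rotate → (0.51462,-5.19473) → ×s → (0.49768,-5.02373) → (0.50,-5.02)
v3: (4,-4) → rotate → (3.15986,-4.69204) → ×s → (3.05585,-4.53760) → (3.06,-4.54)
v4: (2.5,1.5) → rotate → (2.74100,0.99343) → ×s → (2.65078,0.96072) → (2.65,0.96)
v5: (0.5,4.5) → rotate → (1.35260,4.32094) → ×s → (1.30807,4.17870) → (1.31,4.18)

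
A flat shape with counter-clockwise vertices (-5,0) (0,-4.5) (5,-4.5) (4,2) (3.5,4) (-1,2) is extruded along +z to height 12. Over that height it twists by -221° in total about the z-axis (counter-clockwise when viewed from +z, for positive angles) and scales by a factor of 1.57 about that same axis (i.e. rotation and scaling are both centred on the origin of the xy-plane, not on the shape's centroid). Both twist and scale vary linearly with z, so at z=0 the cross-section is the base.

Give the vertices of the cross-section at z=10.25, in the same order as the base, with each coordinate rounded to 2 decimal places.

Cross-section at z=10.25: (7.35,-1.13) (1.02,6.61) (-6.33,7.75) (-6.33,-2.03) (-6.05,-5.08) (1.02,-3.17)

t = z/height = 10.25/12 = 0.854167
s = 1 + (scale-1)·z/height = 1 + (1.57-1)·10.25/12 = 1.486875
θ = twist·z/height = -221°·10.25/12 = -188.7708° = -3.294673 rad
cos θ = -0.988306, sin θ = 0.152483 (intermediates below are computed at full precision and shown rounded to 5 d.p.)
v1: (-5,0) → rotate → (4.94153,-0.76241) → ×s → (7.34744,-1.13361) → (7.35,-1.13)
v2: (0,-4.5) → rotate → (0.68617,4.44738) → ×s → (1.02025,6.61269) → (1.02,6.61)
v3: (5,-4.5) → rotate → (-4.25536,5.20979) → ×s → (-6.32719,7.74631) → (-6.33,7.75)
v4: (4,2) → rotate → (-4.25819,-1.36668) → ×s → (-6.33140,-2.03208) → (-6.33,-2.03)
v5: (3.5,4) → rotate → (-4.06900,-3.41953) → ×s → (-6.05010,-5.08442) → (-6.05,-5.08)
v6: (-1,2) → rotate → (0.68334,-2.12910) → ×s → (1.01604,-3.16570) → (1.02,-3.17)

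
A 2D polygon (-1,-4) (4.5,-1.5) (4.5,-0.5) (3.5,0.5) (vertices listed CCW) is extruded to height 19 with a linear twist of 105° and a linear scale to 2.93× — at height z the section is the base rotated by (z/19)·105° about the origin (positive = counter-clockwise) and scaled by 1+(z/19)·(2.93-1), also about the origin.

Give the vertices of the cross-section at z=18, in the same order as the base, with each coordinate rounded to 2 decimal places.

Cross-section at z=18: (11.62,-0.93) (2.09,13.25) (-0.70,12.79) (-3.02,9.53)

t = z/height = 18/19 = 0.947368
s = 1 + (scale-1)·z/height = 1 + (2.93-1)·18/19 = 2.828421
θ = twist·z/height = 105°·18/19 = 99.4737° = 1.736143 rad
cos θ = -0.164595, sin θ = 0.986361 (intermediates below are computed at full precision and shown rounded to 5 d.p.)
v1: (-1,-4) → rotate → (4.11004,-0.32798) → ×s → (11.62492,-0.92767) → (11.62,-0.93)
v2: (4.5,-1.5) → rotate → (0.73887,4.68552) → ×s → (2.08982,13.25262) → (2.09,13.25)
v3: (4.5,-0.5) → rotate → (-0.24750,4.52092) → ×s → (-0.70002,12.78707) → (-0.70,12.79)
v4: (3.5,0.5) → rotate → (-1.06926,3.36997) → ×s → (-3.02432,9.53169) → (-3.02,9.53)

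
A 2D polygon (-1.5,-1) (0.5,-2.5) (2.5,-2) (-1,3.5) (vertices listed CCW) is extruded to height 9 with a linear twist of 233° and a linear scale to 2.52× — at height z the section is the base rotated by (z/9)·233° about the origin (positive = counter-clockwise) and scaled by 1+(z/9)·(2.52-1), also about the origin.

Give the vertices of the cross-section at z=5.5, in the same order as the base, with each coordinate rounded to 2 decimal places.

t = z/height = 5.5/9 = 0.611111
s = 1 + (scale-1)·z/height = 1 + (2.52-1)·5.5/9 = 1.928889
θ = twist·z/height = 233°·5.5/9 = 142.3889° = 2.485155 rad
cos θ = -0.792171, sin θ = 0.610299 (intermediates below are computed at full precision and shown rounded to 5 d.p.)
v1: (-1.5,-1) → rotate → (1.79856,-0.12328) → ×s → (3.46921,-0.23779) → (3.47,-0.24)
v2: (0.5,-2.5) → rotate → (1.12966,2.28558) → ×s → (2.17899,4.40863) → (2.18,4.41)
v3: (2.5,-2) → rotate → (-0.75983,3.11009) → ×s → (-1.46563,5.99902) → (-1.47,6.00)
v4: (-1,3.5) → rotate → (-1.34387,-3.38290) → ×s → (-2.59218,-6.52524) → (-2.59,-6.53)

Cross-section at z=5.5: (3.47,-0.24) (2.18,4.41) (-1.47,6.00) (-2.59,-6.53)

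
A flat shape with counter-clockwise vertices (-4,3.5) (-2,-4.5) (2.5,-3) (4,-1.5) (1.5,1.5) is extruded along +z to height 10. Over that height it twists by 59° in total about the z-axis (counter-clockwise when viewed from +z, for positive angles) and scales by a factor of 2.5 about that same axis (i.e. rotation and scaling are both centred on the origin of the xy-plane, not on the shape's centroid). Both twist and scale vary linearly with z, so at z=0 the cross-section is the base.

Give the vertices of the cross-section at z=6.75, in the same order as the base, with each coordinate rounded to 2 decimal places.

Cross-section at z=6.75: (-10.69,0.25) (2.71,-9.53) (7.73,-1.41) (8.12,2.84) (0.39,4.25)

t = z/height = 6.75/10 = 0.675
s = 1 + (scale-1)·z/height = 1 + (2.5-1)·6.75/10 = 2.012500
θ = twist·z/height = 59°·6.75/10 = 39.8250° = 0.695077 rad
cos θ = 0.768004, sin θ = 0.640445 (intermediates below are computed at full precision and shown rounded to 5 d.p.)
v1: (-4,3.5) → rotate → (-5.31357,0.12624) → ×s → (-10.69357,0.25405) → (-10.69,0.25)
v2: (-2,-4.5) → rotate → (1.34599,-4.73691) → ×s → (2.70881,-9.53303) → (2.71,-9.53)
v3: (2.5,-3) → rotate → (3.84134,-0.70290) → ×s → (7.73071,-1.41459) → (7.73,-1.41)
v4: (4,-1.5) → rotate → (4.03268,1.40977) → ×s → (8.11578,2.83717) → (8.12,2.84)
v5: (1.5,1.5) → rotate → (0.19134,2.11267) → ×s → (0.38507,4.25176) → (0.39,4.25)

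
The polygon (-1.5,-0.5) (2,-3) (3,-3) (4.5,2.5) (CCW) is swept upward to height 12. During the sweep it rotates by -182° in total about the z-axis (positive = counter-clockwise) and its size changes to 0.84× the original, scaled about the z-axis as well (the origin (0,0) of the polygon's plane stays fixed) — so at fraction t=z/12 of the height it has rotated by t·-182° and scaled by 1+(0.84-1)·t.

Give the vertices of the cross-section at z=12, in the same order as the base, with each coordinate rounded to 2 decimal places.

t = z/height = 12/12 = 1
s = 1 + (scale-1)·z/height = 1 + (0.84-1)·12/12 = 0.840000
θ = twist·z/height = -182°·12/12 = -182.0000° = -3.176499 rad
cos θ = -0.999391, sin θ = 0.034899 (intermediates below are computed at full precision and shown rounded to 5 d.p.)
v1: (-1.5,-0.5) → rotate → (1.51654,0.44735) → ×s → (1.27389,0.37577) → (1.27,0.38)
v2: (2,-3) → rotate → (-1.89408,3.06797) → ×s → (-1.59103,2.57710) → (-1.59,2.58)
v3: (3,-3) → rotate → (-2.89347,3.10287) → ×s → (-2.43052,2.60641) → (-2.43,2.61)
v4: (4.5,2.5) → rotate → (-4.58451,-2.34143) → ×s → (-3.85099,-1.96680) → (-3.85,-1.97)

Cross-section at z=12: (1.27,0.38) (-1.59,2.58) (-2.43,2.61) (-3.85,-1.97)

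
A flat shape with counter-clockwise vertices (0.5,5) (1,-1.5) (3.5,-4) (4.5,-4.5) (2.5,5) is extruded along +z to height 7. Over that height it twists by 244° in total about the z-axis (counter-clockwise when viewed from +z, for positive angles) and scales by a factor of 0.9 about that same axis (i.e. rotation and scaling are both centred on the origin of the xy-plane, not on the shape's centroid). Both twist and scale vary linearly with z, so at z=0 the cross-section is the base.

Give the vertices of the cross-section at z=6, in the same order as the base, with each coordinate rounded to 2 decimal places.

t = z/height = 6/7 = 0.857143
s = 1 + (scale-1)·z/height = 1 + (0.9-1)·6/7 = 0.914286
θ = twist·z/height = 244°·6/7 = 209.1429° = 3.650231 rad
cos θ = -0.873408, sin θ = -0.486989 (intermediates below are computed at full precision and shown rounded to 5 d.p.)
v1: (0.5,5) → rotate → (1.99824,-4.61054) → ×s → (1.82696,-4.21535) → (1.83,-4.22)
v2: (1,-1.5) → rotate → (-1.60389,0.82312) → ×s → (-1.46642,0.75257) → (-1.47,0.75)
v3: (3.5,-4) → rotate → (-5.00488,1.78917) → ×s → (-4.57589,1.63581) → (-4.58,1.64)
v4: (4.5,-4.5) → rotate → (-6.12179,1.73889) → ×s → (-5.59706,1.58984) → (-5.60,1.59)
v5: (2.5,5) → rotate → (0.25142,-5.58451) → ×s → (0.22987,-5.10584) → (0.23,-5.11)

Cross-section at z=6: (1.83,-4.22) (-1.47,0.75) (-4.58,1.64) (-5.60,1.59) (0.23,-5.11)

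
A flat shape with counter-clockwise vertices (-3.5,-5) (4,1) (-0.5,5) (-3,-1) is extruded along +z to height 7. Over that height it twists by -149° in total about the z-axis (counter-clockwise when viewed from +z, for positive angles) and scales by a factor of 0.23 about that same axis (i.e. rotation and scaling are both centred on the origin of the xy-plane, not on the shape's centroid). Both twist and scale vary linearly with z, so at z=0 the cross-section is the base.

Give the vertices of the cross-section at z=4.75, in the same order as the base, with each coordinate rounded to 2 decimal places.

t = z/height = 4.75/7 = 0.678571
s = 1 + (scale-1)·z/height = 1 + (0.23-1)·4.75/7 = 0.477500
θ = twist·z/height = -149°·4.75/7 = -101.1071° = -1.764653 rad
cos θ = -0.192644, sin θ = -0.981269 (intermediates below are computed at full precision and shown rounded to 5 d.p.)
v1: (-3.5,-5) → rotate → (-4.23209,4.39766) → ×s → (-2.02082,2.09988) → (-2.02,2.10)
v2: (4,1) → rotate → (0.21069,-4.11772) → ×s → (0.10061,-1.96621) → (0.10,-1.97)
v3: (-0.5,5) → rotate → (5.00267,-0.47259) → ×s → (2.38877,-0.22566) → (2.39,-0.23)
v4: (-3,-1) → rotate → (-0.40334,3.13645) → ×s → (-0.19259,1.49766) → (-0.19,1.50)

Cross-section at z=4.75: (-2.02,2.10) (0.10,-1.97) (2.39,-0.23) (-0.19,1.50)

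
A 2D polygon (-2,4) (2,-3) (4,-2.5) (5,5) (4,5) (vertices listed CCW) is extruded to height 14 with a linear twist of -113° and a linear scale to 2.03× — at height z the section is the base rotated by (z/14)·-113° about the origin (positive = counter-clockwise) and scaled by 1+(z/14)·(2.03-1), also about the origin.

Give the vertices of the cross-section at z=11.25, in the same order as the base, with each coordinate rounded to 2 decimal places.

Cross-section at z=11.25: (7.36,3.55) (-5.53,-3.58) (-4.67,-7.25) (9.01,-9.27) (9.03,-7.44)

t = z/height = 11.25/14 = 0.803571
s = 1 + (scale-1)·z/height = 1 + (2.03-1)·11.25/14 = 1.827679
θ = twist·z/height = -113°·11.25/14 = -90.8036° = -1.584821 rad
cos θ = -0.014025, sin θ = -0.999902 (intermediates below are computed at full precision and shown rounded to 5 d.p.)
v1: (-2,4) → rotate → (4.02766,1.94371) → ×s → (7.36126,3.55247) → (7.36,3.55)
v2: (2,-3) → rotate → (-3.02775,-1.95773) → ×s → (-5.53376,-3.57810) → (-5.53,-3.58)
v3: (4,-2.5) → rotate → (-2.55585,-3.96455) → ×s → (-4.67128,-7.24591) → (-4.67,-7.25)
v4: (5,5) → rotate → (4.92939,-5.06963) → ×s → (9.00933,-9.26566) → (9.01,-9.27)
v5: (4,5) → rotate → (4.94341,-4.06973) → ×s → (9.03496,-7.43816) → (9.03,-7.44)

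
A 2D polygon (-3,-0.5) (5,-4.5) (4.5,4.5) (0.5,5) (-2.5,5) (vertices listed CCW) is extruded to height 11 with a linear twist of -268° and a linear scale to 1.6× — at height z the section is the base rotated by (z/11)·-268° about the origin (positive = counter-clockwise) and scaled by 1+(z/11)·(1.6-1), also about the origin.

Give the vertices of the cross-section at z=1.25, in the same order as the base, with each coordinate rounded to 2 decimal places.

t = z/height = 1.25/11 = 0.113636
s = 1 + (scale-1)·z/height = 1 + (1.6-1)·1.25/11 = 1.068182
θ = twist·z/height = -268°·1.25/11 = -30.4545° = -0.531532 rad
cos θ = 0.862032, sin θ = -0.506855 (intermediates below are computed at full precision and shown rounded to 5 d.p.)
v1: (-3,-0.5) → rotate → (-2.83952,1.08955) → ×s → (-3.03313,1.16384) → (-3.03,1.16)
v2: (5,-4.5) → rotate → (2.02931,-6.41342) → ×s → (2.16767,-6.85069) → (2.17,-6.85)
v3: (4.5,4.5) → rotate → (6.15999,1.59830) → ×s → (6.57999,1.70727) → (6.58,1.71)
v4: (0.5,5) → rotate → (2.96529,4.05673) → ×s → (3.16747,4.33333) → (3.17,4.33)
v5: (-2.5,5) → rotate → (0.37919,5.57729) → ×s → (0.40505,5.95756) → (0.41,5.96)

Cross-section at z=1.25: (-3.03,1.16) (2.17,-6.85) (6.58,1.71) (3.17,4.33) (0.41,5.96)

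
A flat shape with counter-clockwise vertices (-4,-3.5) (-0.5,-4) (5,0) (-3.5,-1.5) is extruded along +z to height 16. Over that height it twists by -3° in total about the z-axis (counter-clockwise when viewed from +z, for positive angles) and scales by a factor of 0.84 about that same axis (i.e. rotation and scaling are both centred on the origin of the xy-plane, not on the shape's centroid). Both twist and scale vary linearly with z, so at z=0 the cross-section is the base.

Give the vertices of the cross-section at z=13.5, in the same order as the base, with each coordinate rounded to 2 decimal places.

Cross-section at z=13.5: (-3.59,-2.87) (-0.58,-3.44) (4.32,-0.19) (-3.08,-1.16)

t = z/height = 13.5/16 = 0.84375
s = 1 + (scale-1)·z/height = 1 + (0.84-1)·13.5/16 = 0.865000
θ = twist·z/height = -3°·13.5/16 = -2.5313° = -0.044179 rad
cos θ = 0.999024, sin θ = -0.044164 (intermediates below are computed at full precision and shown rounded to 5 d.p.)
v1: (-4,-3.5) → rotate → (-4.15067,-3.31993) → ×s → (-3.59033,-2.87174) → (-3.59,-2.87)
v2: (-0.5,-4) → rotate → (-0.67617,-3.97401) → ×s → (-0.58489,-3.43752) → (-0.58,-3.44)
v3: (5,0) → rotate → (4.99512,-0.22082) → ×s → (4.32078,-0.19101) → (4.32,-0.19)
v4: (-3.5,-1.5) → rotate → (-3.56283,-1.34396) → ×s → (-3.08185,-1.16253) → (-3.08,-1.16)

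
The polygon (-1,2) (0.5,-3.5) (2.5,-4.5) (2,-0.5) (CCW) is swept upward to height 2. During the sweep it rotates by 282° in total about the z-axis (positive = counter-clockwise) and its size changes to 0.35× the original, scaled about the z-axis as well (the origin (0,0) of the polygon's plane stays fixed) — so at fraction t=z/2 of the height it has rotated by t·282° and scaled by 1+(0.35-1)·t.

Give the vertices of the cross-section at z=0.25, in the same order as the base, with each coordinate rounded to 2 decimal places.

Cross-section at z=0.25: (-1.81,0.97) (2.23,-2.36) (4.26,-2.05) (1.77,0.69)

t = z/height = 0.25/2 = 0.125
s = 1 + (scale-1)·z/height = 1 + (0.35-1)·0.25/2 = 0.918750
θ = twist·z/height = 282°·0.25/2 = 35.2500° = 0.615229 rad
cos θ = 0.816642, sin θ = 0.577145 (intermediates below are computed at full precision and shown rounded to 5 d.p.)
v1: (-1,2) → rotate → (-1.97093,1.05614) → ×s → (-1.81079,0.97033) → (-1.81,0.97)
v2: (0.5,-3.5) → rotate → (2.42833,-2.56967) → ×s → (2.23103,-2.36089) → (2.23,-2.36)
v3: (2.5,-4.5) → rotate → (4.63876,-2.23202) → ×s → (4.26186,-2.05067) → (4.26,-2.05)
v4: (2,-0.5) → rotate → (1.92186,0.74597) → ×s → (1.76570,0.68536) → (1.77,0.69)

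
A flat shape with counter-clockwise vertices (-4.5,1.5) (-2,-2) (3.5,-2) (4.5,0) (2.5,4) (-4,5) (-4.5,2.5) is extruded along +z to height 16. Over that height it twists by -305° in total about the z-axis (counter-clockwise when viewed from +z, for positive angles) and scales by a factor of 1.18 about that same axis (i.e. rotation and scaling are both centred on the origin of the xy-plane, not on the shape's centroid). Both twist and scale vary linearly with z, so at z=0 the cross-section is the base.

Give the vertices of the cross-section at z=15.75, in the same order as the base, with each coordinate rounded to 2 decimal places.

Cross-section at z=15.75: (-4.19,-3.69) (0.85,-3.22) (4.11,2.37) (2.67,4.58) (-2.59,4.91) (-7.46,-1.10) (-5.21,-3.09)

t = z/height = 15.75/16 = 0.984375
s = 1 + (scale-1)·z/height = 1 + (1.18-1)·15.75/16 = 1.177188
θ = twist·z/height = -305°·15.75/16 = -300.2344° = -5.240078 rad
cos θ = 0.503538, sin θ = 0.863973 (intermediates below are computed at full precision and shown rounded to 5 d.p.)
v1: (-4.5,1.5) → rotate → (-3.56188,-3.13257) → ×s → (-4.19300,-3.68762) → (-4.19,-3.69)
v2: (-2,-2) → rotate → (0.72087,-2.73502) → ×s → (0.84860,-3.21963) → (0.85,-3.22)
v3: (3.5,-2) → rotate → (3.49033,2.01683) → ×s → (4.10877,2.37418) → (4.11,2.37)
v4: (4.5,0) → rotate → (2.26592,3.88788) → ×s → (2.66742,4.57676) → (2.67,4.58)
v5: (2.5,4) → rotate → (-2.19705,4.17409) → ×s → (-2.58633,4.91368) → (-2.59,4.91)
v6: (-4,5) → rotate → (-6.33402,-0.93820) → ×s → (-7.45633,-1.10444) → (-7.46,-1.10)
v7: (-4.5,2.5) → rotate → (-4.42585,-2.62903) → ×s → (-5.21006,-3.09486) → (-5.21,-3.09)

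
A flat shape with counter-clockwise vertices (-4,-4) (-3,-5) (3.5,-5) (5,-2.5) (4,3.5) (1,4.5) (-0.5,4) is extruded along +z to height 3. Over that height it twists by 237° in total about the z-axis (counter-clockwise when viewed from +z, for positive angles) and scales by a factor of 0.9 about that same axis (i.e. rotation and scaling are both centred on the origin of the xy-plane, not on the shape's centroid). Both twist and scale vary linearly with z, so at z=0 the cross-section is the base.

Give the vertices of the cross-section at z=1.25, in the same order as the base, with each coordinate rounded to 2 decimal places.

t = z/height = 1.25/3 = 0.416667
s = 1 + (scale-1)·z/height = 1 + (0.9-1)·1.25/3 = 0.958333
θ = twist·z/height = 237°·1.25/3 = 98.7500° = 1.723513 rad
cos θ = -0.152123, sin θ = 0.988362 (intermediates below are computed at full precision and shown rounded to 5 d.p.)
v1: (-4,-4) → rotate → (4.56194,-3.34495) → ×s → (4.37186,-3.20558) → (4.37,-3.21)
v2: (-3,-5) → rotate → (5.39818,-2.20447) → ×s → (5.17325,-2.11261) → (5.17,-2.11)
v3: (3.5,-5) → rotate → (4.40938,4.21988) → ×s → (4.22565,4.04405) → (4.23,4.04)
v4: (5,-2.5) → rotate → (1.71029,5.32212) → ×s → (1.63902,5.10036) → (1.64,5.10)
v5: (4,3.5) → rotate → (-4.06776,3.42101) → ×s → (-3.89827,3.27847) → (-3.90,3.28)
v6: (1,4.5) → rotate → (-4.59975,0.30381) → ×s → (-4.40809,0.29115) → (-4.41,0.29)
v7: (-0.5,4) → rotate → (-3.87738,-1.10267) → ×s → (-3.71583,-1.05673) → (-3.72,-1.06)

Cross-section at z=1.25: (4.37,-3.21) (5.17,-2.11) (4.23,4.04) (1.64,5.10) (-3.90,3.28) (-4.41,0.29) (-3.72,-1.06)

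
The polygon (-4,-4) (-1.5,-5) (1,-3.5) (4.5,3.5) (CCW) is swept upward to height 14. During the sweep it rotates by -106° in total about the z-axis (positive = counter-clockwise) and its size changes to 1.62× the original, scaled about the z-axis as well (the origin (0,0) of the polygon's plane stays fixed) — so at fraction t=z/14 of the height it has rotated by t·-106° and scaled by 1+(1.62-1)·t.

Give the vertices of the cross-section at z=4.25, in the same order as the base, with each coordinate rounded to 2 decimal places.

t = z/height = 4.25/14 = 0.303571
s = 1 + (scale-1)·z/height = 1 + (1.62-1)·4.25/14 = 1.188214
θ = twist·z/height = -106°·4.25/14 = -32.1786° = -0.561622 rad
cos θ = 0.846392, sin θ = -0.532560 (intermediates below are computed at full precision and shown rounded to 5 d.p.)
v1: (-4,-4) → rotate → (-5.51581,-1.25533) → ×s → (-6.55396,-1.49160) → (-6.55,-1.49)
v2: (-1.5,-5) → rotate → (-3.93239,-3.43312) → ×s → (-4.67252,-4.07929) → (-4.67,-4.08)
v3: (1,-3.5) → rotate → (-1.01757,-3.49493) → ×s → (-1.20909,-4.15273) → (-1.21,-4.15)
v4: (4.5,3.5) → rotate → (5.67272,0.56585) → ×s → (6.74041,0.67236) → (6.74,0.67)

Cross-section at z=4.25: (-6.55,-1.49) (-4.67,-4.08) (-1.21,-4.15) (6.74,0.67)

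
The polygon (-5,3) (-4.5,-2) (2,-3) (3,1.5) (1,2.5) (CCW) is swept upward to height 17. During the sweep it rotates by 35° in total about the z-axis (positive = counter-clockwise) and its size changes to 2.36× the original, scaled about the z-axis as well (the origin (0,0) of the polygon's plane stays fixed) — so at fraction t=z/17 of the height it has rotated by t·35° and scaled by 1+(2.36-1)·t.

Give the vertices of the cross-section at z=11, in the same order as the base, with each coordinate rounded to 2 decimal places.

Cross-section at z=11: (-10.85,1.59) (-6.36,-6.73) (5.64,-3.76) (4.12,4.77) (-0.07,5.06)

t = z/height = 11/17 = 0.647059
s = 1 + (scale-1)·z/height = 1 + (2.36-1)·11/17 = 1.880000
θ = twist·z/height = 35°·11/17 = 22.6471° = 0.395266 rad
cos θ = 0.922894, sin θ = 0.385053 (intermediates below are computed at full precision and shown rounded to 5 d.p.)
v1: (-5,3) → rotate → (-5.76963,0.84342) → ×s → (-10.84691,1.58562) → (-10.85,1.59)
v2: (-4.5,-2) → rotate → (-3.38292,-3.57853) → ×s → (-6.35988,-6.72763) → (-6.36,-6.73)
v3: (2,-3) → rotate → (3.00095,-1.99858) → ×s → (5.64178,-3.75732) → (5.64,-3.76)
v4: (3,1.5) → rotate → (2.19110,2.53950) → ×s → (4.11927,4.77426) → (4.12,4.77)
v5: (1,2.5) → rotate → (-0.03974,2.69229) → ×s → (-0.07471,5.06150) → (-0.07,5.06)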